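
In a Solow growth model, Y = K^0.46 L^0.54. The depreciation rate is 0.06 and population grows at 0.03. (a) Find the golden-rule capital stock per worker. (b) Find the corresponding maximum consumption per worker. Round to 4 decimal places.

n + δ = 0.03 + 0.06 = 0.09.
Maximizing c = f(k) − (n+δ)·k gives f'(k) = n+δ, i.e. 0.46·k^(0.46−1) = 0.09, so k_gold = (0.46/0.09)^(1/0.54) ≈ 20.5147.
y_gold = 20.5147^0.46 ≈ 4.0137; c_gold = y_gold − 0.09·k_gold ≈ 2.1674.

(a) k_gold ≈ 20.5147; (b) c_gold ≈ 2.1674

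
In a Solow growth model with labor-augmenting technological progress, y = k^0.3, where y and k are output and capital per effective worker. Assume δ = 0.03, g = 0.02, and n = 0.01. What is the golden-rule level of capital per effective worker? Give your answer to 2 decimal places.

Break-even investment rate: n + g + δ = 0.01 + 0.02 + 0.03 = 0.06.
Golden rule sets MPK = n+g+δ: 0.3·k^(0.3−1) = 0.06, so k_gold = (0.3/0.06)^(1/0.7) ≈ 9.9662.

k_gold ≈ 9.97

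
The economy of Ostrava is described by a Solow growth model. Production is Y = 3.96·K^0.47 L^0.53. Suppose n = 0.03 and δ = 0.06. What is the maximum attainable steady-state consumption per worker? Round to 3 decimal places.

c_gold ≈ 30.803

Capital per worker breaks even when investment replaces (n + δ)·k; here n + δ = 0.09.
At the golden rule the marginal product of capital equals n+δ: 0.47·3.96·k^(0.47−1) = 0.09. Solving, k_gold = (0.47·3.96/0.09)^(1/0.53) ≈ 303.5085.
y_gold = 3.96·303.5085^0.47 ≈ 58.1186.
c_gold = y_gold − (n+δ)·k_gold = 58.1186 − 0.09·303.5085 ≈ 30.8029.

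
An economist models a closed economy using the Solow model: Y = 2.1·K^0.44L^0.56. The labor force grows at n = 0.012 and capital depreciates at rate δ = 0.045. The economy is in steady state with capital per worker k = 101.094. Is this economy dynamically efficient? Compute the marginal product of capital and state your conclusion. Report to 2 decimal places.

dynamically efficient; MPK ≈ 0.07

Break-even investment rate: n + δ = 0.012 + 0.045 = 0.057.
MPK = 0.44·2.1·k^(0.44−1) = 0.44·2.1·101.094^(-0.56) ≈ 0.0697.
MPK > 0.057, so the economy is dynamically efficient (under-saving).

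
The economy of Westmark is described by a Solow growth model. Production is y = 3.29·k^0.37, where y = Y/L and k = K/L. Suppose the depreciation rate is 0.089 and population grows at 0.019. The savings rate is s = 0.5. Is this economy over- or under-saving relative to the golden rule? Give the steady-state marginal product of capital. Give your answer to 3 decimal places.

over-saving; MPK ≈ 0.080

Break-even investment rate: n + δ = 0.019 + 0.089 = 0.108.
Steady-state k*: s·A·k^0.37 = 0.108·k gives k* = (0.5·3.29/0.108)^(1/0.63) ≈ 75.3995.
MPK = 0.37·3.29·75.3995^(-0.63) ≈ 0.0799.
MPK < n+δ = 0.108, so the economy is dynamically inefficient (over-saving).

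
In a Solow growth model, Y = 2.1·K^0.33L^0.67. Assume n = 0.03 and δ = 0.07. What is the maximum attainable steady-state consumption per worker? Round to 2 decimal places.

c_gold ≈ 3.65

The effective depreciation rate is n + δ = 0.03 + 0.07 = 0.1.
Setting f'(k) = n+δ gives 0.33·2.1·k^(0.33−1) = 0.1, hence k_gold = (0.33·2.1/0.1)^(1/0.67) ≈ 17.9815.
y_gold = 2.1·17.9815^0.33 ≈ 5.4489.
c_gold = y_gold − (n+δ)·k_gold = 5.4489 − 0.1·17.9815 ≈ 3.6508.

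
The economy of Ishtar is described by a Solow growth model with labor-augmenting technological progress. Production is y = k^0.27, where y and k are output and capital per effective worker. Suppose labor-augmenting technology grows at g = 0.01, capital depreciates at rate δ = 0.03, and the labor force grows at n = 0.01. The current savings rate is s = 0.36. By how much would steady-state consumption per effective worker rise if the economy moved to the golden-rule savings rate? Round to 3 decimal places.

Δc ≈ 0.034

Break-even investment rate: n + g + δ = 0.01 + 0.01 + 0.03 = 0.05.
Current steady state (s = 0.36): k* = (0.36/0.05)^(1/0.73) ≈ 14.9427, y* = 14.9427^0.27 ≈ 2.0754, c* = (1−0.36)·2.0754 ≈ 1.3282.
Maximizing c = f(k) − (n+g+δ)·k gives f'(k) = n+g+δ, i.e. 0.27·k^(0.27−1) = 0.05, so k_gold = (0.27/0.05)^(1/0.73) ≈ 10.0758.
y_gold = 10.0758^0.27 ≈ 1.8659, c_gold = y_gold − 0.05·k_gold ≈ 1.3621.
Gain: Δc = 1.3621 − 1.3282 ≈ 0.0339.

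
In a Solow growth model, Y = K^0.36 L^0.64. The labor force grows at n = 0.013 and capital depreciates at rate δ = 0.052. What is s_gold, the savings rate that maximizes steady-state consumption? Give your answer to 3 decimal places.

Capital per worker breaks even when investment replaces (n + δ)·k; here n + δ = 0.065.
At the golden rule MPK = n+δ, and in any Cobb-Douglas steady state s = (n+δ)·k/y = MPK·k/y = capital's share 0.36.

s_gold = 0.360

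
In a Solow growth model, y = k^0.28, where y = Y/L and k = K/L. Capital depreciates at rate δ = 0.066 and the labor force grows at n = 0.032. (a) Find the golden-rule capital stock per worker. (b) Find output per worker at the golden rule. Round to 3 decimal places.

(a) k_gold ≈ 4.298; (b) y_gold ≈ 1.504

n + δ = 0.032 + 0.066 = 0.098.
At the golden rule the marginal product of capital equals n+δ: 0.28·k^(0.28−1) = 0.098. Solving, k_gold = (0.28/0.098)^(1/0.72) ≈ 4.2977.
y_gold = 4.2977^0.28 ≈ 1.5042.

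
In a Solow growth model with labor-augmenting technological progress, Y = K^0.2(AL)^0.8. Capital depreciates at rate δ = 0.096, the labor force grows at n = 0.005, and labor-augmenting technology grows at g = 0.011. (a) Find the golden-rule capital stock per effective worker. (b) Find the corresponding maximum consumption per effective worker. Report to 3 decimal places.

(a) k_gold ≈ 2.064; (b) c_gold ≈ 0.925

n + g + δ = 0.005 + 0.011 + 0.096 = 0.112.
Setting f'(k) = n+g+δ gives 0.2·k^(0.2−1) = 0.112, hence k_gold = (0.2/0.112)^(1/0.8) ≈ 2.0643.
y_gold = 2.0643^0.2 ≈ 1.1560; c_gold = y_gold − 0.112·k_gold ≈ 0.9248.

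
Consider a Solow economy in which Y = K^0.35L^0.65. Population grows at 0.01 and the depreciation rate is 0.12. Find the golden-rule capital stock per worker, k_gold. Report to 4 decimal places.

k_gold ≈ 4.5891

Capital per worker breaks even when investment replaces (n + δ)·k; here n + δ = 0.13.
Setting f'(k) = n+δ gives 0.35·k^(0.35−1) = 0.13, hence k_gold = (0.35/0.13)^(1/0.65) ≈ 4.5891.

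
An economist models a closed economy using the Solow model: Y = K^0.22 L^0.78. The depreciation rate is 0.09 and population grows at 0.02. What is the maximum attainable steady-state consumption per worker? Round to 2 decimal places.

c_gold ≈ 0.95

n + δ = 0.02 + 0.09 = 0.11.
Maximizing c = f(k) − (n+δ)·k gives f'(k) = n+δ, i.e. 0.22·k^(0.22−1) = 0.11, so k_gold = (0.22/0.11)^(1/0.78) ≈ 2.4318.
y_gold = 2.4318^0.22 ≈ 1.2159.
c_gold = y_gold − (n+δ)·k_gold = 1.2159 − 0.11·2.4318 ≈ 0.9484.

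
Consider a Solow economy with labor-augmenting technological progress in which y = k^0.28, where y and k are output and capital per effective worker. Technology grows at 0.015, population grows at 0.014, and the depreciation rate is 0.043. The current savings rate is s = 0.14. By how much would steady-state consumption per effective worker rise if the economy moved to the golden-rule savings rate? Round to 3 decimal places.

Break-even investment rate: n + g + δ = 0.014 + 0.015 + 0.043 = 0.072.
Current steady state (s = 0.14): k* = (0.14/0.072)^(1/0.72) ≈ 2.5183, y* = 2.5183^0.28 ≈ 1.2951, c* = (1−0.14)·1.2951 ≈ 1.1138.
Golden rule sets MPK = n+g+δ: 0.28·k^(0.28−1) = 0.072, so k_gold = (0.28/0.072)^(1/0.72) ≈ 6.5948.
y_gold = 6.5948^0.28 ≈ 1.6958, c_gold = y_gold − 0.072·k_gold ≈ 1.2210.
Gain: Δc = 1.2210 − 1.1138 ≈ 0.1072.

Δc ≈ 0.107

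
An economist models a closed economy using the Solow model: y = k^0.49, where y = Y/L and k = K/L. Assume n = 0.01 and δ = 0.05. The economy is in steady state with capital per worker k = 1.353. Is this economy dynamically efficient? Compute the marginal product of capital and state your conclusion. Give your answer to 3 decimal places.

dynamically efficient; MPK ≈ 0.420

Capital per worker breaks even when investment replaces (n + δ)·k; here n + δ = 0.06.
MPK = 0.49·k^(0.49−1) = 0.49·1.353^(-0.51) ≈ 0.4200.
MPK > 0.06, so the economy is dynamically efficient (under-saving).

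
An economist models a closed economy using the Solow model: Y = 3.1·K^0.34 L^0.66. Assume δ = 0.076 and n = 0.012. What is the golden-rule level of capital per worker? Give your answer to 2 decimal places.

The effective depreciation rate is n + δ = 0.012 + 0.076 = 0.088.
Setting f'(k) = n+δ gives 0.34·3.1·k^(0.34−1) = 0.088, hence k_gold = (0.34·3.1/0.088)^(1/0.66) ≈ 43.0403.

k_gold ≈ 43.04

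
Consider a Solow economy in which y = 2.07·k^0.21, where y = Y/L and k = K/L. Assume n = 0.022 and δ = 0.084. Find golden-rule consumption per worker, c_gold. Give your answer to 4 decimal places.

c_gold ≈ 2.3797

n + δ = 0.022 + 0.084 = 0.106.
Golden rule sets MPK = n+δ: 0.21·2.07·k^(0.21−1) = 0.106, so k_gold = (0.21·2.07/0.106)^(1/0.79) ≈ 5.9676.
y_gold = 2.07·5.9676^0.21 ≈ 3.0122.
c_gold = y_gold − (n+δ)·k_gold = 3.0122 − 0.106·5.9676 ≈ 2.3797.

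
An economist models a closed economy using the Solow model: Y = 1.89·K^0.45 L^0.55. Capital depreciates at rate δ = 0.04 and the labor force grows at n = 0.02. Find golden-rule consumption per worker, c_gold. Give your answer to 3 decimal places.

The effective depreciation rate is n + δ = 0.02 + 0.04 = 0.06.
Golden rule sets MPK = n+δ: 0.45·1.89·k^(0.45−1) = 0.06, so k_gold = (0.45·1.89/0.06)^(1/0.55) ≈ 124.0733.
y_gold = 1.89·124.0733^0.45 ≈ 16.5431.
c_gold = y_gold − (n+δ)·k_gold = 16.5431 − 0.06·124.0733 ≈ 9.0987.

c_gold ≈ 9.099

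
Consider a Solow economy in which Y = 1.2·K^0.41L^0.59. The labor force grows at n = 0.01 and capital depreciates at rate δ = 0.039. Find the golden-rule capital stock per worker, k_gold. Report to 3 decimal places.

k_gold ≈ 49.879

n + δ = 0.01 + 0.039 = 0.049.
Maximizing c = f(k) − (n+δ)·k gives f'(k) = n+δ, i.e. 0.41·1.2·k^(0.41−1) = 0.049, so k_gold = (0.41·1.2/0.049)^(1/0.59) ≈ 49.8785.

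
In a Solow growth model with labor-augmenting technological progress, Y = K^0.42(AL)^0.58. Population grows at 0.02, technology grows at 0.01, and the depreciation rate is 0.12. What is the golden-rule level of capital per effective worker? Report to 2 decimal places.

k_gold ≈ 5.90

Break-even investment rate: n + g + δ = 0.02 + 0.01 + 0.12 = 0.15.
Maximizing c = f(k) − (n+g+δ)·k gives f'(k) = n+g+δ, i.e. 0.42·k^(0.42−1) = 0.15, so k_gold = (0.42/0.15)^(1/0.58) ≈ 5.9015.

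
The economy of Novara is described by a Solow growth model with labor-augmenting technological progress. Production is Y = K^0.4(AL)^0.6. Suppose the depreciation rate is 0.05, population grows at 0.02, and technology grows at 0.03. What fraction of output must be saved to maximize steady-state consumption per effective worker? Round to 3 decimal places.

Break-even investment rate: n + g + δ = 0.02 + 0.03 + 0.05 = 0.1.
At the golden rule MPK = n+g+δ, and in any Cobb-Douglas steady state s = (n+g+δ)·k/y = MPK·k/y = capital's share 0.4.

s_gold = 0.400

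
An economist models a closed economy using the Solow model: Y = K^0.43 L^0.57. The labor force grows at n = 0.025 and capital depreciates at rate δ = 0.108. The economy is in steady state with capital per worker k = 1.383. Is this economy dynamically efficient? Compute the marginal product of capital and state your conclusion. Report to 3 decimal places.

dynamically efficient; MPK ≈ 0.357

n + δ = 0.025 + 0.108 = 0.133.
MPK = 0.43·k^(0.43−1) = 0.43·1.383^(-0.57) ≈ 0.3574.
MPK > 0.133, so the economy is dynamically efficient (under-saving).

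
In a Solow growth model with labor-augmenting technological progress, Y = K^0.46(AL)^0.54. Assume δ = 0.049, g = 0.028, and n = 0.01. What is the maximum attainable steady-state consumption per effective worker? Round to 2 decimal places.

c_gold ≈ 2.23

The effective depreciation rate is n + g + δ = 0.01 + 0.028 + 0.049 = 0.087.
Golden rule sets MPK = n+g+δ: 0.46·k^(0.46−1) = 0.087, so k_gold = (0.46/0.087)^(1/0.54) ≈ 21.8439.
y_gold = 21.8439^0.46 ≈ 4.1314.
c_gold = y_gold − (n+g+δ)·k_gold = 4.1314 − 0.087·21.8439 ≈ 2.2309.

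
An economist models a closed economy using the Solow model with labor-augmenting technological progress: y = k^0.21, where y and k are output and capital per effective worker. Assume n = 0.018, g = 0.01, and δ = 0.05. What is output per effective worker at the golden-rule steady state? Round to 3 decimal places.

y_gold ≈ 1.301

Capital per effective worker breaks even when investment replaces (n + g + δ)·k; here n + g + δ = 0.078.
Maximizing c = f(k) − (n+g+δ)·k gives f'(k) = n+g+δ, i.e. 0.21·k^(0.21−1) = 0.078, so k_gold = (0.21/0.078)^(1/0.79) ≈ 3.5032.
Output: y_gold = k_gold^0.21 = 3.5032^0.21 ≈ 1.3012.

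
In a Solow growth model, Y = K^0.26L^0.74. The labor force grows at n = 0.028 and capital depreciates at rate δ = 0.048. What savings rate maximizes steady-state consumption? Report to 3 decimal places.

Capital per worker breaks even when investment replaces (n + δ)·k; here n + δ = 0.076.
At the golden rule MPK = n+δ, and in any Cobb-Douglas steady state s = (n+δ)·k/y = MPK·k/y = capital's share 0.26.

s_gold = 0.260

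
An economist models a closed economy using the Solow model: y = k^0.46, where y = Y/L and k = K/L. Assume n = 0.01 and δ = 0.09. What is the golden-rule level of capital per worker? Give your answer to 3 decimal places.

k_gold ≈ 16.878

Capital per worker breaks even when investment replaces (n + δ)·k; here n + δ = 0.1.
Maximizing c = f(k) − (n+δ)·k gives f'(k) = n+δ, i.e. 0.46·k^(0.46−1) = 0.1, so k_gold = (0.46/0.1)^(1/0.54) ≈ 16.8783.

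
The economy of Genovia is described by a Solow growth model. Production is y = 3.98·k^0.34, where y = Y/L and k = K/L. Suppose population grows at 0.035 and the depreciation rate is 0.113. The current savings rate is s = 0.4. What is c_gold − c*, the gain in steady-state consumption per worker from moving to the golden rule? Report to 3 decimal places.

The effective depreciation rate is n + δ = 0.035 + 0.113 = 0.148.
Current steady state (s = 0.4): k* = (0.4·3.98/0.148)^(1/0.66) ≈ 36.5724, y* = 3.98·36.5724^0.34 ≈ 13.5318, c* = (1−0.4)·13.5318 ≈ 8.1191.
Setting f'(k) = n+δ gives 0.34·3.98·k^(0.34−1) = 0.148, hence k_gold = (0.34·3.98/0.148)^(1/0.66) ≈ 28.5899.
y_gold = 3.98·28.5899^0.34 ≈ 12.4450, c_gold = y_gold − 0.148·k_gold ≈ 8.2137.
Gain: Δc = 8.2137 − 8.1191 ≈ 0.0946.

Δc ≈ 0.095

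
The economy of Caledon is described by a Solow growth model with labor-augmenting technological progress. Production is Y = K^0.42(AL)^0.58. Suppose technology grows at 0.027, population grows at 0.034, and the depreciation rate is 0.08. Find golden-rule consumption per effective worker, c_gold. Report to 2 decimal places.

c_gold ≈ 1.28

Capital per effective worker breaks even when investment replaces (n + g + δ)·k; here n + g + δ = 0.141.
At the golden rule the marginal product of capital equals n+g+δ: 0.42·k^(0.42−1) = 0.141. Solving, k_gold = (0.42/0.141)^(1/0.58) ≈ 6.5659.
y_gold = 6.5659^0.42 ≈ 2.2043.
c_gold = y_gold − (n+g+δ)·k_gold = 2.2043 − 0.141·6.5659 ≈ 1.2785.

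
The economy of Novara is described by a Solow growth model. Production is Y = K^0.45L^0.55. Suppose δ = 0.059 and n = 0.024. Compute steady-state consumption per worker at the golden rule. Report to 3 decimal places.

c_gold ≈ 2.193

The effective depreciation rate is n + δ = 0.024 + 0.059 = 0.083.
Maximizing c = f(k) − (n+δ)·k gives f'(k) = n+δ, i.e. 0.45·k^(0.45−1) = 0.083, so k_gold = (0.45/0.083)^(1/0.55) ≈ 21.6167.
y_gold = 21.6167^0.45 ≈ 3.9871.
c_gold = y_gold − (n+δ)·k_gold = 3.9871 − 0.083·21.6167 ≈ 2.1929.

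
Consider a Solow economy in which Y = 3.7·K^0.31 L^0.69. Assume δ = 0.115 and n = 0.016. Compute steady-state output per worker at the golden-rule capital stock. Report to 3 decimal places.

y_gold ≈ 9.807

The effective depreciation rate is n + δ = 0.016 + 0.115 = 0.131.
At the golden rule the marginal product of capital equals n+δ: 0.31·3.7·k^(0.31−1) = 0.131. Solving, k_gold = (0.31·3.7/0.131)^(1/0.69) ≈ 23.2082.
Output: y_gold = 3.7·k_gold^0.31 = 3.7·23.2082^0.31 ≈ 9.8073.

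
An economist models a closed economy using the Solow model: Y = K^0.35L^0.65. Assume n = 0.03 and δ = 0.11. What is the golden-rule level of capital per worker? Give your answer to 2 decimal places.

Capital per worker breaks even when investment replaces (n + δ)·k; here n + δ = 0.14.
At the golden rule the marginal product of capital equals n+δ: 0.35·k^(0.35−1) = 0.14. Solving, k_gold = (0.35/0.14)^(1/0.65) ≈ 4.0946.

k_gold ≈ 4.09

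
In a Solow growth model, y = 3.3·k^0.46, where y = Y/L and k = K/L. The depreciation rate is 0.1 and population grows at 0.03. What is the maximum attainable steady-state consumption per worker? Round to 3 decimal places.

c_gold ≈ 14.458

n + δ = 0.03 + 0.1 = 0.13.
Maximizing c = f(k) − (n+δ)·k gives f'(k) = n+δ, i.e. 0.46·3.3·k^(0.46−1) = 0.13, so k_gold = (0.46·3.3/0.13)^(1/0.54) ≈ 94.7402.
y_gold = 3.3·94.7402^0.46 ≈ 26.7744.
c_gold = y_gold − (n+δ)·k_gold = 26.7744 − 0.13·94.7402 ≈ 14.4582.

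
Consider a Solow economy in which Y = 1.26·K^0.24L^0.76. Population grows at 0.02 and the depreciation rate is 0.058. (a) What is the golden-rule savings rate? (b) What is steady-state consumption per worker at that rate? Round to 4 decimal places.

Break-even investment rate: n + δ = 0.02 + 0.058 = 0.078.
For Cobb-Douglas, s_gold equals capital's share: s_gold = 0.24.
Maximizing c = f(k) − (n+δ)·k gives f'(k) = n+δ, i.e. 0.24·1.26·k^(0.24−1) = 0.078, so k_gold = (0.24·1.26/0.078)^(1/0.76) ≈ 5.9474.
y_gold = 1.26·5.9474^0.24 ≈ 1.9329; c_gold = (1−0.24)·y_gold ≈ 1.4690.

(a) s_gold = 0.2400; (b) c_gold ≈ 1.4690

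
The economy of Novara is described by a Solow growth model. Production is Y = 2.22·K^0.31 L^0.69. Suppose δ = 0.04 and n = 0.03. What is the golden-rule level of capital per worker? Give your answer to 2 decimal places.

Break-even investment rate: n + δ = 0.03 + 0.04 = 0.07.
Setting f'(k) = n+δ gives 0.31·2.22·k^(0.31−1) = 0.07, hence k_gold = (0.31·2.22/0.07)^(1/0.69) ≈ 27.4521.

k_gold ≈ 27.45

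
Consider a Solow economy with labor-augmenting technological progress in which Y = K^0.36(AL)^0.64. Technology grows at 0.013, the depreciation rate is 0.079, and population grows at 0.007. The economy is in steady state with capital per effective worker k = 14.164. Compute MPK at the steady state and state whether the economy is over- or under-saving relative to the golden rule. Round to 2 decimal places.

Capital per effective worker breaks even when investment replaces (n + g + δ)·k; here n + g + δ = 0.099.
MPK = 0.36·k^(0.36−1) = 0.36·14.164^(-0.64) ≈ 0.0660.
MPK < 0.099, so the economy is dynamically inefficient (over-saving).

over-saving; MPK ≈ 0.07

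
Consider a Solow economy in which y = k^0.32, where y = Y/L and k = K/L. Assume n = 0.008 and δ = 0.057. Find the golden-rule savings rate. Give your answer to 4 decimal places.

s_gold = 0.3200

n + δ = 0.008 + 0.057 = 0.065.
At the golden rule MPK = n+δ, and in any Cobb-Douglas steady state s = (n+δ)·k/y = MPK·k/y = capital's share 0.32.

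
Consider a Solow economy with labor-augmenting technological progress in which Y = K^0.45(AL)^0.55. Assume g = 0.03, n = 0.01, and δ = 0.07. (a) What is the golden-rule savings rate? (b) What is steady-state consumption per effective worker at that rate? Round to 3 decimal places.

n + g + δ = 0.01 + 0.03 + 0.07 = 0.11.
For Cobb-Douglas, s_gold equals capital's share: s_gold = 0.45.
At the golden rule the marginal product of capital equals n+g+δ: 0.45·k^(0.45−1) = 0.11. Solving, k_gold = (0.45/0.11)^(1/0.55) ≈ 12.9539.
y_gold = 12.9539^0.45 ≈ 3.1665; c_gold = (1−0.45)·y_gold ≈ 1.7416.

(a) s_gold = 0.450; (b) c_gold ≈ 1.742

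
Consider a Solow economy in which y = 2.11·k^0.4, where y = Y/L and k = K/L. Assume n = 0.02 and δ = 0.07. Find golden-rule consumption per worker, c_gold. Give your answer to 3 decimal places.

c_gold ≈ 5.630

n + δ = 0.02 + 0.07 = 0.09.
Setting f'(k) = n+δ gives 0.4·2.11·k^(0.4−1) = 0.09, hence k_gold = (0.4·2.11/0.09)^(1/0.6) ≈ 41.7029.
y_gold = 2.11·41.7029^0.4 ≈ 9.3832.
c_gold = y_gold − (n+δ)·k_gold = 9.3832 − 0.09·41.7029 ≈ 5.6299.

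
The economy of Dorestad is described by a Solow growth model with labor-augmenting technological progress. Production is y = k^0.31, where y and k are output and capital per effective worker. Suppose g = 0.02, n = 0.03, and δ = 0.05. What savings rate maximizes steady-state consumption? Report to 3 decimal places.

s_gold = 0.310

n + g + δ = 0.03 + 0.02 + 0.05 = 0.1.
At the golden rule MPK = n+g+δ, and in any Cobb-Douglas steady state s = (n+g+δ)·k/y = MPK·k/y = capital's share 0.31.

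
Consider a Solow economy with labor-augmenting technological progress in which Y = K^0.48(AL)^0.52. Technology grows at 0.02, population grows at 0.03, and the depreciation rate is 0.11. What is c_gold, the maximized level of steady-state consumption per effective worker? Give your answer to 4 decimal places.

c_gold ≈ 1.4336

Break-even investment rate: n + g + δ = 0.03 + 0.02 + 0.11 = 0.16.
Setting f'(k) = n+g+δ gives 0.48·k^(0.48−1) = 0.16, hence k_gold = (0.48/0.16)^(1/0.52) ≈ 8.2707.
y_gold = 8.2707^0.48 ≈ 2.7569.
c_gold = y_gold − (n+g+δ)·k_gold = 2.7569 − 0.16·8.2707 ≈ 1.4336.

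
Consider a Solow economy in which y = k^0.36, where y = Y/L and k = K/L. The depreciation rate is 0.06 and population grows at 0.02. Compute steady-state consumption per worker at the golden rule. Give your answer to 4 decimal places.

c_gold ≈ 1.4915

Capital per worker breaks even when investment replaces (n + δ)·k; here n + δ = 0.08.
Setting f'(k) = n+δ gives 0.36·k^(0.36−1) = 0.08, hence k_gold = (0.36/0.08)^(1/0.64) ≈ 10.4868.
y_gold = 10.4868^0.36 ≈ 2.3304.
c_gold = y_gold − (n+δ)·k_gold = 2.3304 − 0.08·10.4868 ≈ 1.4915.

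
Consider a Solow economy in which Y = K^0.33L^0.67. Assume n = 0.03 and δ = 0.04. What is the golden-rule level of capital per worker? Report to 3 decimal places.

The effective depreciation rate is n + δ = 0.03 + 0.04 = 0.07.
Setting f'(k) = n+δ gives 0.33·k^(0.33−1) = 0.07, hence k_gold = (0.33/0.07)^(1/0.67) ≈ 10.1181.

k_gold ≈ 10.118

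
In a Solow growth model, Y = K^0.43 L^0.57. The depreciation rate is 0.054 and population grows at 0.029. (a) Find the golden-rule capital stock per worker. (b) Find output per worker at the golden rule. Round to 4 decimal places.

Capital per worker breaks even when investment replaces (n + δ)·k; here n + δ = 0.083.
Golden rule sets MPK = n+δ: 0.43·k^(0.43−1) = 0.083, so k_gold = (0.43/0.083)^(1/0.57) ≈ 17.9191.
y_gold = 17.9191^0.43 ≈ 3.4588.

(a) k_gold ≈ 17.9191; (b) y_gold ≈ 3.4588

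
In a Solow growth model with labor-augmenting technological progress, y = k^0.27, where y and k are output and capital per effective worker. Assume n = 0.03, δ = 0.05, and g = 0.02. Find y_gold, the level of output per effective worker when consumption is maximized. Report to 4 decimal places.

y_gold ≈ 1.4439

Capital per effective worker breaks even when investment replaces (n + g + δ)·k; here n + g + δ = 0.1.
Golden rule sets MPK = n+g+δ: 0.27·k^(0.27−1) = 0.1, so k_gold = (0.27/0.1)^(1/0.73) ≈ 3.8986.
Output: y_gold = k_gold^0.27 = 3.8986^0.27 ≈ 1.4439.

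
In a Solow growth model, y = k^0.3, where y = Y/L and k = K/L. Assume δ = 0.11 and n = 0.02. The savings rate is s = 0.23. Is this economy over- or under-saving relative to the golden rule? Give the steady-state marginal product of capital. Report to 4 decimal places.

Capital per worker breaks even when investment replaces (n + δ)·k; here n + δ = 0.13.
Steady-state k*: s·k^0.3 = 0.13·k gives k* = (0.23/0.13)^(1/0.7) ≈ 2.2593.
MPK = 0.3·2.2593^(-0.7) ≈ 0.1696.
MPK > n+δ = 0.13, so the economy is dynamically efficient (under-saving).

under-saving; MPK ≈ 0.1696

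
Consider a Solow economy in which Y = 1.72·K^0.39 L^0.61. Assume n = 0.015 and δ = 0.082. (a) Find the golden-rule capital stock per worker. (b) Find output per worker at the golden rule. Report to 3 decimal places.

The effective depreciation rate is n + δ = 0.015 + 0.082 = 0.097.
Golden rule sets MPK = n+δ: 0.39·1.72·k^(0.39−1) = 0.097, so k_gold = (0.39·1.72/0.097)^(1/0.61) ≈ 23.8098.
y_gold = 1.72·23.8098^0.39 ≈ 5.9219.

(a) k_gold ≈ 23.810; (b) y_gold ≈ 5.922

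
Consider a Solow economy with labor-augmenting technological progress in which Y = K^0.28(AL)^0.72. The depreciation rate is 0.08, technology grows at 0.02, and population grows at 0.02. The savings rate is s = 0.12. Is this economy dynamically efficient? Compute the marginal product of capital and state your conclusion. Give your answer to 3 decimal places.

n + g + δ = 0.02 + 0.02 + 0.08 = 0.12.
Steady-state k*: s·k^0.28 = 0.12·k gives k* = (0.12/0.12)^(1/0.72) ≈ 1.0000.
MPK = 0.28·1.0000^(-0.72) ≈ 0.2800.
MPK > n+g+δ = 0.12, so the economy is dynamically efficient (under-saving).

dynamically efficient; MPK ≈ 0.280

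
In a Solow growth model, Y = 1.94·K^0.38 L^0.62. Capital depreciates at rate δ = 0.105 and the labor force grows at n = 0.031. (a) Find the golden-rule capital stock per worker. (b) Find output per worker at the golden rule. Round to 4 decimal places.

Capital per worker breaks even when investment replaces (n + δ)·k; here n + δ = 0.136.
Golden rule sets MPK = n+δ: 0.38·1.94·k^(0.38−1) = 0.136, so k_gold = (0.38·1.94/0.136)^(1/0.62) ≈ 15.2738.
y_gold = 1.94·15.2738^0.38 ≈ 5.4664.

(a) k_gold ≈ 15.2738; (b) y_gold ≈ 5.4664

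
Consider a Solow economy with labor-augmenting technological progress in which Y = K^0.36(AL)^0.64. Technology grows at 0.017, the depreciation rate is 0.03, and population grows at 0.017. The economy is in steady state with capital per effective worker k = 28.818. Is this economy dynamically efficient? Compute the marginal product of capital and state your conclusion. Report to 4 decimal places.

The effective depreciation rate is n + g + δ = 0.017 + 0.017 + 0.03 = 0.064.
MPK = 0.36·k^(0.36−1) = 0.36·28.818^(-0.64) ≈ 0.0419.
MPK < 0.064, so the economy is dynamically inefficient (over-saving).

dynamically inefficient; MPK ≈ 0.0419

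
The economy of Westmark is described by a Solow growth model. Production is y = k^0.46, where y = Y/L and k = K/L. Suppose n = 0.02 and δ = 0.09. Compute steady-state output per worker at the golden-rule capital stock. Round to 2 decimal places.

y_gold ≈ 3.38

n + δ = 0.02 + 0.09 = 0.11.
Golden rule sets MPK = n+δ: 0.46·k^(0.46−1) = 0.11, so k_gold = (0.46/0.11)^(1/0.54) ≈ 14.1474.
Output: y_gold = k_gold^0.46 = 14.1474^0.46 ≈ 3.3831.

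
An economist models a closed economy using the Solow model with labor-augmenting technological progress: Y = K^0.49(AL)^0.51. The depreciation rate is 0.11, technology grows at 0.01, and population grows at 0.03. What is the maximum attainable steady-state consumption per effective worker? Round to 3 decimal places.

Capital per effective worker breaks even when investment replaces (n + g + δ)·k; here n + g + δ = 0.15.
At the golden rule the marginal product of capital equals n+g+δ: 0.49·k^(0.49−1) = 0.15. Solving, k_gold = (0.49/0.15)^(1/0.51) ≈ 10.1871.
y_gold = 10.1871^0.49 ≈ 3.1185.
c_gold = y_gold − (n+g+δ)·k_gold = 3.1185 − 0.15·10.1871 ≈ 1.5904.

c_gold ≈ 1.590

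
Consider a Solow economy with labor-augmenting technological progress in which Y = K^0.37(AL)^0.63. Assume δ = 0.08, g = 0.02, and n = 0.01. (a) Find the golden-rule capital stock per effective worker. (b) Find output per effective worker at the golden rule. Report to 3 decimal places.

(a) k_gold ≈ 6.858; (b) y_gold ≈ 2.039

n + g + δ = 0.01 + 0.02 + 0.08 = 0.11.
Golden rule sets MPK = n+g+δ: 0.37·k^(0.37−1) = 0.11, so k_gold = (0.37/0.11)^(1/0.63) ≈ 6.8581.
y_gold = 6.8581^0.37 ≈ 2.0389.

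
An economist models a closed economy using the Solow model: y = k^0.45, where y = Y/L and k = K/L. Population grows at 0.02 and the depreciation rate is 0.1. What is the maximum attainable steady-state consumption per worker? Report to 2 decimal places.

c_gold ≈ 1.62

Break-even investment rate: n + δ = 0.02 + 0.1 = 0.12.
Golden rule sets MPK = n+δ: 0.45·k^(0.45−1) = 0.12, so k_gold = (0.45/0.12)^(1/0.55) ≈ 11.0584.
y_gold = 11.0584^0.45 ≈ 2.9489.
c_gold = y_gold − (n+δ)·k_gold = 2.9489 − 0.12·11.0584 ≈ 1.6219.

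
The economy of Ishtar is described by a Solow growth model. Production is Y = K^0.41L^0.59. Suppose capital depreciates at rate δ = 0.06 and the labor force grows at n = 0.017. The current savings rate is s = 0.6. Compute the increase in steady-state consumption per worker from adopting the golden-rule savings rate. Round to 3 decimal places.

Capital per worker breaks even when investment replaces (n + δ)·k; here n + δ = 0.077.
Current steady state (s = 0.6): k* = (0.6/0.077)^(1/0.59) ≈ 32.4556, y* = 32.4556^0.41 ≈ 4.1651, c* = (1−0.6)·4.1651 ≈ 1.6661.
Setting f'(k) = n+δ gives 0.41·k^(0.41−1) = 0.077, hence k_gold = (0.41/0.077)^(1/0.59) ≈ 17.0218.
y_gold = 17.0218^0.41 ≈ 3.1968, c_gold = y_gold − 0.077·k_gold ≈ 1.8861.
Gain: Δc = 1.8861 − 1.6661 ≈ 0.2200.

Δc ≈ 0.220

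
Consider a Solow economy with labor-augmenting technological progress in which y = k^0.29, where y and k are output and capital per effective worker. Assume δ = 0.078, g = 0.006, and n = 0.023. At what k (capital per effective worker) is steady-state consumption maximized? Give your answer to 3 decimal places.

k_gold ≈ 4.073

Break-even investment rate: n + g + δ = 0.023 + 0.006 + 0.078 = 0.107.
Golden rule sets MPK = n+g+δ: 0.29·k^(0.29−1) = 0.107, so k_gold = (0.29/0.107)^(1/0.71) ≈ 4.0727.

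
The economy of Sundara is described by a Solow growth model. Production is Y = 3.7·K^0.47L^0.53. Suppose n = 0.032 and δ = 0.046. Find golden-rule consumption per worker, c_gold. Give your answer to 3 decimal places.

Capital per worker breaks even when investment replaces (n + δ)·k; here n + δ = 0.078.
Golden rule sets MPK = n+δ: 0.47·3.7·k^(0.47−1) = 0.078, so k_gold = (0.47·3.7/0.078)^(1/0.53) ≈ 349.7703.
y_gold = 3.7·349.7703^0.47 ≈ 58.0470.
c_gold = y_gold − (n+δ)·k_gold = 58.0470 − 0.078·349.7703 ≈ 30.7649.

c_gold ≈ 30.765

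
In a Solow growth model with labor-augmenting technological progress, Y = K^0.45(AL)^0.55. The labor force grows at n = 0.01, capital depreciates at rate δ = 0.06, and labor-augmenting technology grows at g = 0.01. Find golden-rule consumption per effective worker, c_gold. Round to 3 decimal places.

c_gold ≈ 2.260

n + g + δ = 0.01 + 0.01 + 0.06 = 0.08.
At the golden rule the marginal product of capital equals n+g+δ: 0.45·k^(0.45−1) = 0.08. Solving, k_gold = (0.45/0.08)^(1/0.55) ≈ 23.1132.
y_gold = 23.1132^0.45 ≈ 4.1090.
c_gold = y_gold − (n+g+δ)·k_gold = 4.1090 − 0.08·23.1132 ≈ 2.2600.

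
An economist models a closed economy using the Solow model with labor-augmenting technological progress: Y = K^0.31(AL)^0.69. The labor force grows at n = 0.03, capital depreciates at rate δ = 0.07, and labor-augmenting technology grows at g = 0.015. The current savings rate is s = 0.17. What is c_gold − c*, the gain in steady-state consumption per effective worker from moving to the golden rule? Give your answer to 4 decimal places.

Δc ≈ 0.0880

n + g + δ = 0.03 + 0.015 + 0.07 = 0.115.
Current steady state (s = 0.17): k* = (0.17/0.115)^(1/0.69) ≈ 1.7620, y* = 1.7620^0.31 ≈ 1.1920, c* = (1−0.17)·1.1920 ≈ 0.9893.
Maximizing c = f(k) − (n+g+δ)·k gives f'(k) = n+g+δ, i.e. 0.31·k^(0.31−1) = 0.115, so k_gold = (0.31/0.115)^(1/0.69) ≈ 4.2087.
y_gold = 4.2087^0.31 ≈ 1.5613, c_gold = y_gold − 0.115·k_gold ≈ 1.0773.
Gain: Δc = 1.0773 − 0.9893 ≈ 0.0880.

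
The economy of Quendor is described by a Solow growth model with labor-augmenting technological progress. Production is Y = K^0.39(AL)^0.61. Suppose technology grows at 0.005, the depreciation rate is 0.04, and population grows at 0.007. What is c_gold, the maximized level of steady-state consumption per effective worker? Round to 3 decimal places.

c_gold ≈ 2.212

n + g + δ = 0.007 + 0.005 + 0.04 = 0.052.
At the golden rule the marginal product of capital equals n+g+δ: 0.39·k^(0.39−1) = 0.052. Solving, k_gold = (0.39/0.052)^(1/0.61) ≈ 27.1974.
y_gold = 27.1974^0.39 ≈ 3.6263.
c_gold = y_gold − (n+g+δ)·k_gold = 3.6263 − 0.052·27.1974 ≈ 2.2121.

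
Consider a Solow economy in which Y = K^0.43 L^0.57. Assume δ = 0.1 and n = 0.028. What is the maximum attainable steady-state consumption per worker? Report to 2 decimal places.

c_gold ≈ 1.42

Capital per worker breaks even when investment replaces (n + δ)·k; here n + δ = 0.128.
Setting f'(k) = n+δ gives 0.43·k^(0.43−1) = 0.128, hence k_gold = (0.43/0.128)^(1/0.57) ≈ 8.3803.
y_gold = 8.3803^0.43 ≈ 2.4946.
c_gold = y_gold − (n+δ)·k_gold = 2.4946 − 0.128·8.3803 ≈ 1.4219.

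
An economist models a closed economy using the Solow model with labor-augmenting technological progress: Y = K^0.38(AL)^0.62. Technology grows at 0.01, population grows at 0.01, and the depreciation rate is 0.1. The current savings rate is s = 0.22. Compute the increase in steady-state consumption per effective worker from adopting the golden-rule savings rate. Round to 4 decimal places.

The effective depreciation rate is n + g + δ = 0.01 + 0.01 + 0.1 = 0.12.
Current steady state (s = 0.22): k* = (0.22/0.12)^(1/0.62) ≈ 2.6582, y* = 2.6582^0.38 ≈ 1.4499, c* = (1−0.22)·1.4499 ≈ 1.1309.
At the golden rule the marginal product of capital equals n+g+δ: 0.38·k^(0.38−1) = 0.12. Solving, k_gold = (0.38/0.12)^(1/0.62) ≈ 6.4183.
y_gold = 6.4183^0.38 ≈ 2.0268, c_gold = y_gold − 0.12·k_gold ≈ 1.2566.
Gain: Δc = 1.2566 − 1.1309 ≈ 0.1257.

Δc ≈ 0.1257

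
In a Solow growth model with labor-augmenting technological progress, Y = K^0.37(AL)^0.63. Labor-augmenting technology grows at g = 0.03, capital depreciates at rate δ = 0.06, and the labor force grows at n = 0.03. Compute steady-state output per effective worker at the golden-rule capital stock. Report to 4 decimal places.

y_gold ≈ 1.9373

The effective depreciation rate is n + g + δ = 0.03 + 0.03 + 0.06 = 0.12.
At the golden rule the marginal product of capital equals n+g+δ: 0.37·k^(0.37−1) = 0.12. Solving, k_gold = (0.37/0.12)^(1/0.63) ≈ 5.9734.
Output: y_gold = k_gold^0.37 = 5.9734^0.37 ≈ 1.9373.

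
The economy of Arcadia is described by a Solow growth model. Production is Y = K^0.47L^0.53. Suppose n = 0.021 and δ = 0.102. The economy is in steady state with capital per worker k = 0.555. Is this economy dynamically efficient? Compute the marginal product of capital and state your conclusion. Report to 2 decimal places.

The effective depreciation rate is n + δ = 0.021 + 0.102 = 0.123.
MPK = 0.47·k^(0.47−1) = 0.47·0.555^(-0.53) ≈ 0.6421.
MPK > 0.123, so the economy is dynamically efficient (under-saving).

dynamically efficient; MPK ≈ 0.64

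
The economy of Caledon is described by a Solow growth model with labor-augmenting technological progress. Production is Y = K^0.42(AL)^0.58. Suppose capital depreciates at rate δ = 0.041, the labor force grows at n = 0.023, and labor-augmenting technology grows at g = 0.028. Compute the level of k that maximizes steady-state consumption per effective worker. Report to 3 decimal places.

k_gold ≈ 13.709

Capital per effective worker breaks even when investment replaces (n + g + δ)·k; here n + g + δ = 0.092.
Golden rule sets MPK = n+g+δ: 0.42·k^(0.42−1) = 0.092, so k_gold = (0.42/0.092)^(1/0.58) ≈ 13.7089.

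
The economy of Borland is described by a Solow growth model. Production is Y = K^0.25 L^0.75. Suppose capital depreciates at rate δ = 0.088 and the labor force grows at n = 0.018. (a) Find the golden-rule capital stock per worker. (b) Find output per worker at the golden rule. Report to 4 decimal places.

The effective depreciation rate is n + δ = 0.018 + 0.088 = 0.106.
Golden rule sets MPK = n+δ: 0.25·k^(0.25−1) = 0.106, so k_gold = (0.25/0.106)^(1/0.75) ≈ 3.1394.
y_gold = 3.1394^0.25 ≈ 1.3311.

(a) k_gold ≈ 3.1394; (b) y_gold ≈ 1.3311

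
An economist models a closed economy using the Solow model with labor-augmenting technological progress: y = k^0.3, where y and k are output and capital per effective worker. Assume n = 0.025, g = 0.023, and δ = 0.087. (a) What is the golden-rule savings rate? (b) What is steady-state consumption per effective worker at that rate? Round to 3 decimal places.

Break-even investment rate: n + g + δ = 0.025 + 0.023 + 0.087 = 0.135.
For Cobb-Douglas, s_gold equals capital's share: s_gold = 0.3.
Maximizing c = f(k) − (n+g+δ)·k gives f'(k) = n+g+δ, i.e. 0.3·k^(0.3−1) = 0.135, so k_gold = (0.3/0.135)^(1/0.7) ≈ 3.1290.
y_gold = 3.1290^0.3 ≈ 1.4081; c_gold = (1−0.3)·y_gold ≈ 0.9856.

(a) s_gold = 0.300; (b) c_gold ≈ 0.986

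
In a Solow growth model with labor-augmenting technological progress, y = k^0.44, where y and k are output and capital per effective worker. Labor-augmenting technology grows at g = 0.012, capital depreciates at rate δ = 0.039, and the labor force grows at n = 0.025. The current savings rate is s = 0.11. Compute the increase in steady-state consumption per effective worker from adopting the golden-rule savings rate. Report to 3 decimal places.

Δc ≈ 1.035

Capital per effective worker breaks even when investment replaces (n + g + δ)·k; here n + g + δ = 0.076.
Current steady state (s = 0.11): k* = (0.11/0.076)^(1/0.56) ≈ 1.9353, y* = 1.9353^0.44 ≈ 1.3371, c* = (1−0.11)·1.3371 ≈ 1.1900.
Setting f'(k) = n+g+δ gives 0.44·k^(0.44−1) = 0.076, hence k_gold = (0.44/0.076)^(1/0.56) ≈ 23.0068.
y_gold = 23.0068^0.44 ≈ 3.9739, c_gold = y_gold − 0.076·k_gold ≈ 2.2254.
Gain: Δc = 2.2254 − 1.1900 ≈ 1.0353.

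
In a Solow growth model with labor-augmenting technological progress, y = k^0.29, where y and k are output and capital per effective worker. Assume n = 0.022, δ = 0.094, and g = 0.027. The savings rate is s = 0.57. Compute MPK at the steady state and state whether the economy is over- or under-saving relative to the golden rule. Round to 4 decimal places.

The effective depreciation rate is n + g + δ = 0.022 + 0.027 + 0.094 = 0.143.
Steady-state k*: s·k^0.29 = 0.143·k gives k* = (0.57/0.143)^(1/0.71) ≈ 7.0118.
MPK = 0.29·7.0118^(-0.71) ≈ 0.0728.
MPK < n+g+δ = 0.143, so the economy is dynamically inefficient (over-saving).

over-saving; MPK ≈ 0.0728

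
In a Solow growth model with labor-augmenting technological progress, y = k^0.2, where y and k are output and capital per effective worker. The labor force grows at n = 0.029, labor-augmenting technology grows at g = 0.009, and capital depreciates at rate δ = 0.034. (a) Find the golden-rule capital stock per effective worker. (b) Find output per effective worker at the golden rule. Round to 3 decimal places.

(a) k_gold ≈ 3.586; (b) y_gold ≈ 1.291

Break-even investment rate: n + g + δ = 0.029 + 0.009 + 0.034 = 0.072.
Golden rule sets MPK = n+g+δ: 0.2·k^(0.2−1) = 0.072, so k_gold = (0.2/0.072)^(1/0.8) ≈ 3.5861.
y_gold = 3.5861^0.2 ≈ 1.2910.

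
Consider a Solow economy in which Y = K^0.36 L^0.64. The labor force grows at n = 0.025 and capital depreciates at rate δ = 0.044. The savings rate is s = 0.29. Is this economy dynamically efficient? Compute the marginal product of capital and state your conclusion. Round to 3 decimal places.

n + δ = 0.025 + 0.044 = 0.069.
Steady-state k*: s·k^0.36 = 0.069·k gives k* = (0.29/0.069)^(1/0.64) ≈ 9.4253.
MPK = 0.36·9.4253^(-0.64) ≈ 0.0857.
MPK > n+δ = 0.069, so the economy is dynamically efficient (under-saving).

dynamically efficient; MPK ≈ 0.086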